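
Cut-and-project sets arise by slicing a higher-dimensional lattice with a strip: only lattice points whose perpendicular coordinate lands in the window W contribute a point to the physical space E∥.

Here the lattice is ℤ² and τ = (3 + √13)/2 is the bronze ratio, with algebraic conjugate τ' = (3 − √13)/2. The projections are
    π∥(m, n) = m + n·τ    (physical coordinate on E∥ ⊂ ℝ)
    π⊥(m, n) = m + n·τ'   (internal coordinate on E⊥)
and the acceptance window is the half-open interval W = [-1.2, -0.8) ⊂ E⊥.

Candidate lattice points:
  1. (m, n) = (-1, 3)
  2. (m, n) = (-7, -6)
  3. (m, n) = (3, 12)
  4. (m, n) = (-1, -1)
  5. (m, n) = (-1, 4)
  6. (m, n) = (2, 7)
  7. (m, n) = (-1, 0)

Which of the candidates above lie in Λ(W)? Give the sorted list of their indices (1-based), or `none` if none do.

7

Compute τ' = (3−√13)/2 = -0.3028, so π⊥(m,n) = m -0.3028·n.
#1 (-1,3): internal coord -1 + (3)·τ' = -1.9083; -1.9083 ∉ [-1.2, -0.8) → out
#2 (-7,-6): internal coord -7 + (-6)·τ' = -5.1833; -5.1833 ∉ [-1.2, -0.8) → out
#3 (3,12): internal coord 3 + (12)·τ' = -0.6333; -0.6333 ∉ [-1.2, -0.8) → out
#4 (-1,-1): internal coord -1 + (-1)·τ' = -0.6972; -0.6972 ∉ [-1.2, -0.8) → out
#5 (-1,4): internal coord -1 + (4)·τ' = -2.2111; -2.2111 ∉ [-1.2, -0.8) → out
#6 (2,7): internal coord 2 + (7)·τ' = -0.1194; -0.1194 ∉ [-1.2, -0.8) → out
#7 (-1,0): internal coord -1 + (0)·τ' = -1.0000; -1.0000 ∈ [-1.2, -0.8) → IN Λ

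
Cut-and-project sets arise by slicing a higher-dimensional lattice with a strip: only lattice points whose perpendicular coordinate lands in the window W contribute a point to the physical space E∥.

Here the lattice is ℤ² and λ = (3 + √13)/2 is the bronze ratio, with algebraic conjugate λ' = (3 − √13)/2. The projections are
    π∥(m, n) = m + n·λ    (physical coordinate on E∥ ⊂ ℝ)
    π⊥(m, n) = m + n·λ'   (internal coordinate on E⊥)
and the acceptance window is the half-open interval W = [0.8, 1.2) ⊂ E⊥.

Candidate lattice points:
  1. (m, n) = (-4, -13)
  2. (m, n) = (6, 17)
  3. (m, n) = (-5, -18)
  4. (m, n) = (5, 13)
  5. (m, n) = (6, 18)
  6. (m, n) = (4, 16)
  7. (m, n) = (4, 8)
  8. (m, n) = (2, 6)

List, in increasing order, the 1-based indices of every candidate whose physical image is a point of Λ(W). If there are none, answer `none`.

Numerically λ ≈ 3.30278 and λ' = −1/λ ≈ -0.30278.
[1] lift (-4,-13): star map gives -0.06392; window check 0.8 ≤ -0.06392 < 1.2 is false → out
[2] lift (6,17): star map gives 0.85281; window check 0.8 ≤ 0.85281 < 1.2 is true → IN Λ
[3] lift (-5,-18): star map gives 0.44996; window check 0.8 ≤ 0.44996 < 1.2 is false → out
[4] lift (5,13): star map gives 1.06392; window check 0.8 ≤ 1.06392 < 1.2 is true → IN Λ
[5] lift (6,18): star map gives 0.55004; window check 0.8 ≤ 0.55004 < 1.2 is false → out
[6] lift (4,16): star map gives -0.84441; window check 0.8 ≤ -0.84441 < 1.2 is false → out
[7] lift (4,8): star map gives 1.57779; window check 0.8 ≤ 1.57779 < 1.2 is false → out
[8] lift (2,6): star map gives 0.18335; window check 0.8 ≤ 0.18335 < 1.2 is false → out

2, 4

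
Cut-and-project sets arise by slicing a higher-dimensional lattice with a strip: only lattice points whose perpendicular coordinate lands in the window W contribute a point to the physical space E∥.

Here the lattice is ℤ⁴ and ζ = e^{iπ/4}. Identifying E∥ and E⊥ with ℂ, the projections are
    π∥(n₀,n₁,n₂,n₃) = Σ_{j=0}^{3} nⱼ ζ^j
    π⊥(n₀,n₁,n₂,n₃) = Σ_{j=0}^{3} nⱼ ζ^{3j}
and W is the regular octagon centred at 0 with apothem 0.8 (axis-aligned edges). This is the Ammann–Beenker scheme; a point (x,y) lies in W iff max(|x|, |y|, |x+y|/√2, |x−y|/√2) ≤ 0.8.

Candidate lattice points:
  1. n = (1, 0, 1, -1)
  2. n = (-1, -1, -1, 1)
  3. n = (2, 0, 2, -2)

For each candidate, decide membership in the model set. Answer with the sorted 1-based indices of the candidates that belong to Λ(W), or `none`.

none

π⊥(n) = n₀ + n₁ζ³ + n₂ζ⁶ + n₃ζ⁹ where ζ = e^{iπ/4}.
#1 (1, 0, 1, -1): internal (0.292893, -1.707107); octagon support 1.707107 vs apothem 0.8 → ∉ W
#2 (-1, -1, -1, 1): internal (0.414214, 1.000000); octagon support 1.000000 vs apothem 0.8 → ∉ W
#3 (2, 0, 2, -2): internal (0.585786, -3.414214); octagon support 3.414214 vs apothem 0.8 → ∉ W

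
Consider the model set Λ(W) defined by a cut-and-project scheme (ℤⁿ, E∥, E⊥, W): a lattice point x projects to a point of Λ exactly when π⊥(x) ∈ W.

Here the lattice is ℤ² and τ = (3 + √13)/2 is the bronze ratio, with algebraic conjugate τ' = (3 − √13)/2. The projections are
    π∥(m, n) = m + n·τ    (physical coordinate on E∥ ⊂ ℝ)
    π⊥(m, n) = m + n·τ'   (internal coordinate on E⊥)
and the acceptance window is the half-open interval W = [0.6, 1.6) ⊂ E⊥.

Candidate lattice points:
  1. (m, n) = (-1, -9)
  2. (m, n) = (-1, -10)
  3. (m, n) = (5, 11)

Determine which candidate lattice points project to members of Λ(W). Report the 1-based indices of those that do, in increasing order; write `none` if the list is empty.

none

Numerically τ ≈ 3.30278 and τ' = −1/τ ≈ -0.30278.
candidate 1: (m,n)=(-1,-9) → π∥ = -1-9·τ ≈ -30.72498, π⊥ = -1-9·τ' ≈ 1.72498 ∉ [0.6, 1.6) ⇒ out
candidate 2: (m,n)=(-1,-10) → π∥ = -1-10·τ ≈ -34.02776, π⊥ = -1-10·τ' ≈ 2.02776 ∉ [0.6, 1.6) ⇒ out
candidate 3: (m,n)=(5,11) → π∥ = 5+11·τ ≈ 41.33053, π⊥ = 5+11·τ' ≈ 1.66947 ∉ [0.6, 1.6) ⇒ out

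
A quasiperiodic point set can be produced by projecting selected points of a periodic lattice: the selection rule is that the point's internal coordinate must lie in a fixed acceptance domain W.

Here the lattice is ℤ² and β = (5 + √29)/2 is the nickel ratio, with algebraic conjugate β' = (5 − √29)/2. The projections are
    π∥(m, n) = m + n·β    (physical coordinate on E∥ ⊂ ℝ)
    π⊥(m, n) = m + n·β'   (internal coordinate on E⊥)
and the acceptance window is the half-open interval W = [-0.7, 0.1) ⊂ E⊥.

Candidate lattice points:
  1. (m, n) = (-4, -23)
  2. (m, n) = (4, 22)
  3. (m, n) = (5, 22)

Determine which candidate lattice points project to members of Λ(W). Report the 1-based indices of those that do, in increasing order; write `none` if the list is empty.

Numerically β ≈ 5.192582 and β' = −1/β ≈ -0.192582.
candidate 1: (m,n)=(-4,-23) → π∥ = -4-23·β ≈ -123.429395, π⊥ = -4-23·β' ≈ 0.429395 ∉ [-0.7, 0.1) ⇒ out
candidate 2: (m,n)=(4,22) → π∥ = 4+22·β ≈ 118.236813, π⊥ = 4+22·β' ≈ -0.236813 ∈ [-0.7, 0.1) ⇒ IN Λ
candidate 3: (m,n)=(5,22) → π∥ = 5+22·β ≈ 119.236813, π⊥ = 5+22·β' ≈ 0.763187 ∉ [-0.7, 0.1) ⇒ out

2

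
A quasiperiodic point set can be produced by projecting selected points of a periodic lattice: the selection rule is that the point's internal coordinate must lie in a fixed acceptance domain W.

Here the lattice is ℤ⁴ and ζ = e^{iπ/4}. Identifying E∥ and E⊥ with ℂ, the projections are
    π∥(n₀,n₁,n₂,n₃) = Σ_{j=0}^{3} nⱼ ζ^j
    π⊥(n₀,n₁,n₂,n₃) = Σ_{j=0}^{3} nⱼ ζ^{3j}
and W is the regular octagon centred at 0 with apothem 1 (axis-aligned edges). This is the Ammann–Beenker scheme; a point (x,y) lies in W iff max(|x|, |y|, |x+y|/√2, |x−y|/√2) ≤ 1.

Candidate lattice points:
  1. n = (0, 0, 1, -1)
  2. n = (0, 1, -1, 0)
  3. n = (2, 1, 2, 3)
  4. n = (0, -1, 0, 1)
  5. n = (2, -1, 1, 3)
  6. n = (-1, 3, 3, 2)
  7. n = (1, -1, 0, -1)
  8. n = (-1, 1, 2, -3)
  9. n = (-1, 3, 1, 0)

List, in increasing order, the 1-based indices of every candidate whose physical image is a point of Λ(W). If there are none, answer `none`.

none

π⊥(n) = n₀ + n₁ζ³ + n₂ζ⁶ + n₃ζ⁹ where ζ = e^{iπ/4}.
candidate 1: n = (0, 0, 1, -1) → π⊥ ≈ (-0.7071, -1.7071); max(|x|,|y|,|x±y|/√2) = 1.7071 > 1 ⇒ ∉ W
candidate 2: n = (0, 1, -1, 0) → π⊥ ≈ (-0.7071, +1.7071); max(|x|,|y|,|x±y|/√2) = 1.7071 > 1 ⇒ ∉ W
candidate 3: n = (2, 1, 2, 3) → π⊥ ≈ (+3.4142, +0.8284); max(|x|,|y|,|x±y|/√2) = 3.4142 > 1 ⇒ ∉ W
candidate 4: n = (0, -1, 0, 1) → π⊥ ≈ (+1.4142, +0.0000); max(|x|,|y|,|x±y|/√2) = 1.4142 > 1 ⇒ ∉ W
candidate 5: n = (2, -1, 1, 3) → π⊥ ≈ (+4.8284, +0.4142); max(|x|,|y|,|x±y|/√2) = 4.8284 > 1 ⇒ ∉ W
candidate 6: n = (-1, 3, 3, 2) → π⊥ ≈ (-1.7071, +0.5355); max(|x|,|y|,|x±y|/√2) = 1.7071 > 1 ⇒ ∉ W
candidate 7: n = (1, -1, 0, -1) → π⊥ ≈ (+1.0000, -1.4142); max(|x|,|y|,|x±y|/√2) = 1.7071 > 1 ⇒ ∉ W
candidate 8: n = (-1, 1, 2, -3) → π⊥ ≈ (-3.8284, -3.4142); max(|x|,|y|,|x±y|/√2) = 5.1213 > 1 ⇒ ∉ W
candidate 9: n = (-1, 3, 1, 0) → π⊥ ≈ (-3.1213, +1.1213); max(|x|,|y|,|x±y|/√2) = 3.1213 > 1 ⇒ ∉ W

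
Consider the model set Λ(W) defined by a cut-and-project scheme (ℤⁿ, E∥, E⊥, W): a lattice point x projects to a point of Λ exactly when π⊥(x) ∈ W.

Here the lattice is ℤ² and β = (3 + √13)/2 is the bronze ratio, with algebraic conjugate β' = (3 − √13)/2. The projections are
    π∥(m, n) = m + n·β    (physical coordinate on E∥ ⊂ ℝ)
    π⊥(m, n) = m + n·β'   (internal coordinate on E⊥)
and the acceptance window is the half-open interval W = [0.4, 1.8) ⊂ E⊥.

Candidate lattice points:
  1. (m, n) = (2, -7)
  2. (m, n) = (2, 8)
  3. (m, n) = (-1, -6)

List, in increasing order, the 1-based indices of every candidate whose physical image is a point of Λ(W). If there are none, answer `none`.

β' = (3−√13)/2 ≈ -0.302776.
candidate 1: (m,n)=(2,-7) → π∥ = 2-7·β ≈ -21.119429, π⊥ = 2-7·β' ≈ 4.119429 ∉ [0.4, 1.8) ⇒ out
candidate 2: (m,n)=(2,8) → π∥ = 2+8·β ≈ 28.422205, π⊥ = 2+8·β' ≈ -0.422205 ∉ [0.4, 1.8) ⇒ out
candidate 3: (m,n)=(-1,-6) → π∥ = -1-6·β ≈ -20.816654, π⊥ = -1-6·β' ≈ 0.816654 ∈ [0.4, 1.8) ⇒ IN Λ

3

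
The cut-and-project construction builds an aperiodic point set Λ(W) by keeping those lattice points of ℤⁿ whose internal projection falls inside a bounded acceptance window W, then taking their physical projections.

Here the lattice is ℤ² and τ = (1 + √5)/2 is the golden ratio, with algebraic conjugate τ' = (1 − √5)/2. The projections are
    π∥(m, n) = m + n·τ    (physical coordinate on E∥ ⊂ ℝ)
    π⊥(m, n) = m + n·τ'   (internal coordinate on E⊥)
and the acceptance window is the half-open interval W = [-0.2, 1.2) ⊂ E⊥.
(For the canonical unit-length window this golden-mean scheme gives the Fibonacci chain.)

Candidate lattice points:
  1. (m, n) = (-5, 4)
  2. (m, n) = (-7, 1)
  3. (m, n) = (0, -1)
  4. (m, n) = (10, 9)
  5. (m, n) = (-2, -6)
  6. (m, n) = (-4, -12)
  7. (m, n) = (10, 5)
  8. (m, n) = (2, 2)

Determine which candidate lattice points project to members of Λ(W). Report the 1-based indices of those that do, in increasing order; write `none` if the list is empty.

3, 8

Compute τ' = (1−√5)/2 = -0.618034, so π⊥(m,n) = m -0.618034·n.
candidate 1: (m,n)=(-5,4) → π∥ = -5+4·τ ≈ 1.472136, π⊥ = -5+4·τ' ≈ -7.472136 ∉ [-0.2, 1.2) ⇒ out
candidate 2: (m,n)=(-7,1) → π∥ = -7+1·τ ≈ -5.381966, π⊥ = -7+1·τ' ≈ -7.618034 ∉ [-0.2, 1.2) ⇒ out
candidate 3: (m,n)=(0,-1) → π∥ = 0-1·τ ≈ -1.618034, π⊥ = 0-1·τ' ≈ 0.618034 ∈ [-0.2, 1.2) ⇒ IN Λ
candidate 4: (m,n)=(10,9) → π∥ = 10+9·τ ≈ 24.562306, π⊥ = 10+9·τ' ≈ 4.437694 ∉ [-0.2, 1.2) ⇒ out
candidate 5: (m,n)=(-2,-6) → π∥ = -2-6·τ ≈ -11.708204, π⊥ = -2-6·τ' ≈ 1.708204 ∉ [-0.2, 1.2) ⇒ out
candidate 6: (m,n)=(-4,-12) → π∥ = -4-12·τ ≈ -23.416408, π⊥ = -4-12·τ' ≈ 3.416408 ∉ [-0.2, 1.2) ⇒ out
candidate 7: (m,n)=(10,5) → π∥ = 10+5·τ ≈ 18.090170, π⊥ = 10+5·τ' ≈ 6.909830 ∉ [-0.2, 1.2) ⇒ out
candidate 8: (m,n)=(2,2) → π∥ = 2+2·τ ≈ 5.236068, π⊥ = 2+2·τ' ≈ 0.763932 ∈ [-0.2, 1.2) ⇒ IN Λ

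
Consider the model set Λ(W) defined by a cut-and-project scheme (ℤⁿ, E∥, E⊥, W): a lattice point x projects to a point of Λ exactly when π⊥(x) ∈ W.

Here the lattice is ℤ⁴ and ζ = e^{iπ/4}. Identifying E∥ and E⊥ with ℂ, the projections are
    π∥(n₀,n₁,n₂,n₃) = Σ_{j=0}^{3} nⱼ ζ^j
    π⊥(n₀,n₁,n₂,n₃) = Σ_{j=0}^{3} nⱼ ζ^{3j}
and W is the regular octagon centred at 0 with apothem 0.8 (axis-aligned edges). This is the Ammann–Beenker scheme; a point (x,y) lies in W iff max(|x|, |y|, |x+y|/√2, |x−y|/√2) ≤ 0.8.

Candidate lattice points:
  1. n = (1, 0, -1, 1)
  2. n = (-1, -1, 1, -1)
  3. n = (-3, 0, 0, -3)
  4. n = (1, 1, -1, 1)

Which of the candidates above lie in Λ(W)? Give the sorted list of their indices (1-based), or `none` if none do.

none

With ζ = e^{iπ/4} the internal vectors are ζ^0,ζ^3,ζ^6,ζ^9.
#1 (1, 0, -1, 1): internal (1.707107, 1.707107); octagon support 2.414214 vs apothem 0.8 → ∉ W
#2 (-1, -1, 1, -1): internal (-1.000000, -2.414214); octagon support 2.414214 vs apothem 0.8 → ∉ W
#3 (-3, 0, 0, -3): internal (-5.121320, -2.121320); octagon support 5.121320 vs apothem 0.8 → ∉ W
#4 (1, 1, -1, 1): internal (1.000000, 2.414214); octagon support 2.414214 vs apothem 0.8 → ∉ W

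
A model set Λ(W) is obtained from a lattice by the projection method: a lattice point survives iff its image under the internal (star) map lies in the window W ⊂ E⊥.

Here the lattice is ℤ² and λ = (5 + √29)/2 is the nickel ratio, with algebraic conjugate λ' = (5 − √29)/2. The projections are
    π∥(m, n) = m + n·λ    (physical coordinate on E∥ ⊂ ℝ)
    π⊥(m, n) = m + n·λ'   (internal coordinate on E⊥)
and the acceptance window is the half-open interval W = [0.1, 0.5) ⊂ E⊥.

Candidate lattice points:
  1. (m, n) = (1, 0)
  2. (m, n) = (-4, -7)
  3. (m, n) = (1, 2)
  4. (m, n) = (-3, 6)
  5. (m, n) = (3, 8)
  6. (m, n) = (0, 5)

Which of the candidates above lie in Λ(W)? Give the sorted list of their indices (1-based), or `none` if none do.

none

Numerically λ ≈ 5.192582 and λ' = −1/λ ≈ -0.192582.
candidate 1: (m,n)=(1,0) → π∥ = 1+0·λ ≈ 1.000000, π⊥ = 1+0·λ' ≈ 1.000000 ∉ [0.1, 0.5) ⇒ out
candidate 2: (m,n)=(-4,-7) → π∥ = -4-7·λ ≈ -40.348077, π⊥ = -4-7·λ' ≈ -2.651923 ∉ [0.1, 0.5) ⇒ out
candidate 3: (m,n)=(1,2) → π∥ = 1+2·λ ≈ 11.385165, π⊥ = 1+2·λ' ≈ 0.614835 ∉ [0.1, 0.5) ⇒ out
candidate 4: (m,n)=(-3,6) → π∥ = -3+6·λ ≈ 28.155494, π⊥ = -3+6·λ' ≈ -4.155494 ∉ [0.1, 0.5) ⇒ out
candidate 5: (m,n)=(3,8) → π∥ = 3+8·λ ≈ 44.540659, π⊥ = 3+8·λ' ≈ 1.459341 ∉ [0.1, 0.5) ⇒ out
candidate 6: (m,n)=(0,5) → π∥ = 0+5·λ ≈ 25.962912, π⊥ = 0+5·λ' ≈ -0.962912 ∉ [0.1, 0.5) ⇒ out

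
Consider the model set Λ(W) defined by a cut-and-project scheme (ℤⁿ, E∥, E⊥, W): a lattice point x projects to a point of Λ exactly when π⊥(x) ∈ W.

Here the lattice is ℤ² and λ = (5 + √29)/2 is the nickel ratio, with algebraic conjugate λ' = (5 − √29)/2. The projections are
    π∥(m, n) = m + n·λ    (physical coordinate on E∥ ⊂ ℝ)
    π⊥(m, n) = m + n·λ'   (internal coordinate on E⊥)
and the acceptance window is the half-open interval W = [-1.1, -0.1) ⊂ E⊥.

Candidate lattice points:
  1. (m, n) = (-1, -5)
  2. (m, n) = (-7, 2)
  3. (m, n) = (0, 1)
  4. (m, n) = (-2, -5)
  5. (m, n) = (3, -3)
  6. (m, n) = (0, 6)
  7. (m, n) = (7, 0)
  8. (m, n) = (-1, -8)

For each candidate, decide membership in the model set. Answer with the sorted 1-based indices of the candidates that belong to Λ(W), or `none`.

3, 4

λ' = (5−√29)/2 ≈ -0.1926.
#1 (-1,-5): internal coord -1 + (-5)·λ' = -0.0371; -0.0371 ∉ [-1.1, -0.1) → out
#2 (-7,2): internal coord -7 + (2)·λ' = -7.3852; -7.3852 ∉ [-1.1, -0.1) → out
#3 (0,1): internal coord 0 + (1)·λ' = -0.1926; -0.1926 ∈ [-1.1, -0.1) → IN Λ
#4 (-2,-5): internal coord -2 + (-5)·λ' = -1.0371; -1.0371 ∈ [-1.1, -0.1) → IN Λ
#5 (3,-3): internal coord 3 + (-3)·λ' = +3.5777; +3.5777 ∉ [-1.1, -0.1) → out
#6 (0,6): internal coord 0 + (6)·λ' = -1.1555; -1.1555 ∉ [-1.1, -0.1) → out
#7 (7,0): internal coord 7 + (0)·λ' = +7.0000; +7.0000 ∉ [-1.1, -0.1) → out
#8 (-1,-8): internal coord -1 + (-8)·λ' = +0.5407; +0.5407 ∉ [-1.1, -0.1) → out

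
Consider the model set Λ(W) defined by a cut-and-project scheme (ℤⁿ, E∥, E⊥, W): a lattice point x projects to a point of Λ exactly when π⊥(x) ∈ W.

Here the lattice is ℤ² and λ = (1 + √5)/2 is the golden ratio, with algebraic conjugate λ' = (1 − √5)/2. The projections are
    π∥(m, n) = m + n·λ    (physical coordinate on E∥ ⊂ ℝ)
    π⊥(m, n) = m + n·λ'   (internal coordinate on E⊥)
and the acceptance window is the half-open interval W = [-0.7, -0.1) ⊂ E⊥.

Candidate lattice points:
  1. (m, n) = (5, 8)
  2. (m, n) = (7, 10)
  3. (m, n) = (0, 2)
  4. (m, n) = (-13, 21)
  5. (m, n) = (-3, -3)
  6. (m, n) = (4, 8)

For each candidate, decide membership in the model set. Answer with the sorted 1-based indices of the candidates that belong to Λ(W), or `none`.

Numerically λ ≈ 1.618034 and λ' = −1/λ ≈ -0.618034.
#1 (5,8): internal coord 5 + (8)·λ' = +0.055728; +0.055728 ∉ [-0.7, -0.1) → out
#2 (7,10): internal coord 7 + (10)·λ' = +0.819660; +0.819660 ∉ [-0.7, -0.1) → out
#3 (0,2): internal coord 0 + (2)·λ' = -1.236068; -1.236068 ∉ [-0.7, -0.1) → out
#4 (-13,21): internal coord -13 + (21)·λ' = -25.978714; -25.978714 ∉ [-0.7, -0.1) → out
#5 (-3,-3): internal coord -3 + (-3)·λ' = -1.145898; -1.145898 ∉ [-0.7, -0.1) → out
#6 (4,8): internal coord 4 + (8)·λ' = -0.944272; -0.944272 ∉ [-0.7, -0.1) → out

none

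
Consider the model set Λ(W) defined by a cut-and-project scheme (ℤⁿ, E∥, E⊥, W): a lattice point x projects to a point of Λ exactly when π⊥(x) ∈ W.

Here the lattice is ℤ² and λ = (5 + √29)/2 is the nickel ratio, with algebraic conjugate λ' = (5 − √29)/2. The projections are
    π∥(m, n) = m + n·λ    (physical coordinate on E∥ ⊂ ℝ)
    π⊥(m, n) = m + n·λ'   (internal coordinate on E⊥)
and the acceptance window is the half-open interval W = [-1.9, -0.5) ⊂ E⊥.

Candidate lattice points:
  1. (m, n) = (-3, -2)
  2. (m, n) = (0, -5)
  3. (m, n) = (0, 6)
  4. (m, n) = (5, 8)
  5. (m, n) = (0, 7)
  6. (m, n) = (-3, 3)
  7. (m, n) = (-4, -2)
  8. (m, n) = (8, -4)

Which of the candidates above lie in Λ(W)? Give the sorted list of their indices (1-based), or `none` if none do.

Numerically λ ≈ 5.19258 and λ' = −1/λ ≈ -0.19258.
candidate 1: (m,n)=(-3,-2) → π∥ = -3-2·λ ≈ -13.38516, π⊥ = -3-2·λ' ≈ -2.61484 ∉ [-1.9, -0.5) ⇒ out
candidate 2: (m,n)=(0,-5) → π∥ = 0-5·λ ≈ -25.96291, π⊥ = 0-5·λ' ≈ 0.96291 ∉ [-1.9, -0.5) ⇒ out
candidate 3: (m,n)=(0,6) → π∥ = 0+6·λ ≈ 31.15549, π⊥ = 0+6·λ' ≈ -1.15549 ∈ [-1.9, -0.5) ⇒ IN Λ
candidate 4: (m,n)=(5,8) → π∥ = 5+8·λ ≈ 46.54066, π⊥ = 5+8·λ' ≈ 3.45934 ∉ [-1.9, -0.5) ⇒ out
candidate 5: (m,n)=(0,7) → π∥ = 0+7·λ ≈ 36.34808, π⊥ = 0+7·λ' ≈ -1.34808 ∈ [-1.9, -0.5) ⇒ IN Λ
candidate 6: (m,n)=(-3,3) → π∥ = -3+3·λ ≈ 12.57775, π⊥ = -3+3·λ' ≈ -3.57775 ∉ [-1.9, -0.5) ⇒ out
candidate 7: (m,n)=(-4,-2) → π∥ = -4-2·λ ≈ -14.38516, π⊥ = -4-2·λ' ≈ -3.61484 ∉ [-1.9, -0.5) ⇒ out
candidate 8: (m,n)=(8,-4) → π∥ = 8-4·λ ≈ -12.77033, π⊥ = 8-4·λ' ≈ 8.77033 ∉ [-1.9, -0.5) ⇒ out

3, 5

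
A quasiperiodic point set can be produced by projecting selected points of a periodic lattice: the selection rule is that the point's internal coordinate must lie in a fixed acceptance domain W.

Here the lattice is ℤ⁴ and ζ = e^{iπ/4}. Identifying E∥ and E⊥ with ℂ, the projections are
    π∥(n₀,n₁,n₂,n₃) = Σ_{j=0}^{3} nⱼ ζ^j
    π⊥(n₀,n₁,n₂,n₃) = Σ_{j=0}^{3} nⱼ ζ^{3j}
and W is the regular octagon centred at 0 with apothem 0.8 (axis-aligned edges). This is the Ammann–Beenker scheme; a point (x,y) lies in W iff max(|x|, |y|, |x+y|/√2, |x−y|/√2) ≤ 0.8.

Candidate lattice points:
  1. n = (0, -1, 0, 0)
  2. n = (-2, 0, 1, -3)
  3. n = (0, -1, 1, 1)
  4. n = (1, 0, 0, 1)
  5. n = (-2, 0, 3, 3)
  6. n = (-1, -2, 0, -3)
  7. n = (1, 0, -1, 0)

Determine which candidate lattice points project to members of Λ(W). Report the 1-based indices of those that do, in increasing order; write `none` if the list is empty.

Internal map: ζ^{3j} for j=0..3 gives (1,0), (−√2/2,√2/2), (0,−1), (√2/2,√2/2).
candidate 1: n = (0, -1, 0, 0) → π⊥ ≈ (+0.70711, -0.70711); max(|x|,|y|,|x±y|/√2) = 1.00000 > 0.8 ⇒ ∉ W
candidate 2: n = (-2, 0, 1, -3) → π⊥ ≈ (-4.12132, -3.12132); max(|x|,|y|,|x±y|/√2) = 5.12132 > 0.8 ⇒ ∉ W
candidate 3: n = (0, -1, 1, 1) → π⊥ ≈ (+1.41421, -1.00000); max(|x|,|y|,|x±y|/√2) = 1.70711 > 0.8 ⇒ ∉ W
candidate 4: n = (1, 0, 0, 1) → π⊥ ≈ (+1.70711, +0.70711); max(|x|,|y|,|x±y|/√2) = 1.70711 > 0.8 ⇒ ∉ W
candidate 5: n = (-2, 0, 3, 3) → π⊥ ≈ (+0.12132, -0.87868); max(|x|,|y|,|x±y|/√2) = 0.87868 > 0.8 ⇒ ∉ W
candidate 6: n = (-1, -2, 0, -3) → π⊥ ≈ (-1.70711, -3.53553); max(|x|,|y|,|x±y|/√2) = 3.70711 > 0.8 ⇒ ∉ W
candidate 7: n = (1, 0, -1, 0) → π⊥ ≈ (+1.00000, +1.00000); max(|x|,|y|,|x±y|/√2) = 1.41421 > 0.8 ⇒ ∉ W

none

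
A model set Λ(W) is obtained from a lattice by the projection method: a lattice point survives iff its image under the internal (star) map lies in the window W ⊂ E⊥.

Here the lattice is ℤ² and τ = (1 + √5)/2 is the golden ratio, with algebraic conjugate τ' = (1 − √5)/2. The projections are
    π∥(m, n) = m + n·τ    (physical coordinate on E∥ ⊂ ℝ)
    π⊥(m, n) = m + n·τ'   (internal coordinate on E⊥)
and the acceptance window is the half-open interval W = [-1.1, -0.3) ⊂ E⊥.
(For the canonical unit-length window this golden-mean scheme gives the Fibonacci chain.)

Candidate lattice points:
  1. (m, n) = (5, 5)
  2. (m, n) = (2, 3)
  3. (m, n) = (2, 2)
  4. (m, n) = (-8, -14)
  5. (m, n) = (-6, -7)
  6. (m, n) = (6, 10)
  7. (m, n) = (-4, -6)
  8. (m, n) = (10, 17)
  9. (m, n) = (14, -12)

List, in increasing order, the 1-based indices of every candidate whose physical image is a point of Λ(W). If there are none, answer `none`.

8

τ' = (1−√5)/2 ≈ -0.618034.
[1] lift (5,5): star map gives 1.909830; window check -1.1 ≤ 1.909830 < -0.3 is false → out
[2] lift (2,3): star map gives 0.145898; window check -1.1 ≤ 0.145898 < -0.3 is false → out
[3] lift (2,2): star map gives 0.763932; window check -1.1 ≤ 0.763932 < -0.3 is false → out
[4] lift (-8,-14): star map gives 0.652476; window check -1.1 ≤ 0.652476 < -0.3 is false → out
[5] lift (-6,-7): star map gives -1.673762; window check -1.1 ≤ -1.673762 < -0.3 is false → out
[6] lift (6,10): star map gives -0.180340; window check -1.1 ≤ -0.180340 < -0.3 is false → out
[7] lift (-4,-6): star map gives -0.291796; window check -1.1 ≤ -0.291796 < -0.3 is false → out
[8] lift (10,17): star map gives -0.506578; window check -1.1 ≤ -0.506578 < -0.3 is true → IN Λ
[9] lift (14,-12): star map gives 21.416408; window check -1.1 ≤ 21.416408 < -0.3 is false → out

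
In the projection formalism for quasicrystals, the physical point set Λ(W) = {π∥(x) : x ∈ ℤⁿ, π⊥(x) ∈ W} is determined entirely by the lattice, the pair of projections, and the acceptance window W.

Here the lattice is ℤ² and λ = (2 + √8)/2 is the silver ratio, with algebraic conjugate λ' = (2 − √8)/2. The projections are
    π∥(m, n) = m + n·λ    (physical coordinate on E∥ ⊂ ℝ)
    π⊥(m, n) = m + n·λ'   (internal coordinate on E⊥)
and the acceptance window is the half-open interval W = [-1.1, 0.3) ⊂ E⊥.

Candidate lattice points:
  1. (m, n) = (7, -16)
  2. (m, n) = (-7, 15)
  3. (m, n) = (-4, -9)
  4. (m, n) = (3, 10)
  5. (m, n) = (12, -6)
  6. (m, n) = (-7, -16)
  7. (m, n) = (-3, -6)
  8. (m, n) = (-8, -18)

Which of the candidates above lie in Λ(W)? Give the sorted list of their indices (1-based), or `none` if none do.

Numerically λ ≈ 2.41421 and λ' = −1/λ ≈ -0.41421.
candidate 1: (m,n)=(7,-16) → π∥ = 7-16·λ ≈ -31.62742, π⊥ = 7-16·λ' ≈ 13.62742 ∉ [-1.1, 0.3) ⇒ out
candidate 2: (m,n)=(-7,15) → π∥ = -7+15·λ ≈ 29.21320, π⊥ = -7+15·λ' ≈ -13.21320 ∉ [-1.1, 0.3) ⇒ out
candidate 3: (m,n)=(-4,-9) → π∥ = -4-9·λ ≈ -25.72792, π⊥ = -4-9·λ' ≈ -0.27208 ∈ [-1.1, 0.3) ⇒ IN Λ
candidate 4: (m,n)=(3,10) → π∥ = 3+10·λ ≈ 27.14214, π⊥ = 3+10·λ' ≈ -1.14214 ∉ [-1.1, 0.3) ⇒ out
candidate 5: (m,n)=(12,-6) → π∥ = 12-6·λ ≈ -2.48528, π⊥ = 12-6·λ' ≈ 14.48528 ∉ [-1.1, 0.3) ⇒ out
candidate 6: (m,n)=(-7,-16) → π∥ = -7-16·λ ≈ -45.62742, π⊥ = -7-16·λ' ≈ -0.37258 ∈ [-1.1, 0.3) ⇒ IN Λ
candidate 7: (m,n)=(-3,-6) → π∥ = -3-6·λ ≈ -17.48528, π⊥ = -3-6·λ' ≈ -0.51472 ∈ [-1.1, 0.3) ⇒ IN Λ
candidate 8: (m,n)=(-8,-18) → π∥ = -8-18·λ ≈ -51.45584, π⊥ = -8-18·λ' ≈ -0.54416 ∈ [-1.1, 0.3) ⇒ IN Λ

3, 6, 7, 8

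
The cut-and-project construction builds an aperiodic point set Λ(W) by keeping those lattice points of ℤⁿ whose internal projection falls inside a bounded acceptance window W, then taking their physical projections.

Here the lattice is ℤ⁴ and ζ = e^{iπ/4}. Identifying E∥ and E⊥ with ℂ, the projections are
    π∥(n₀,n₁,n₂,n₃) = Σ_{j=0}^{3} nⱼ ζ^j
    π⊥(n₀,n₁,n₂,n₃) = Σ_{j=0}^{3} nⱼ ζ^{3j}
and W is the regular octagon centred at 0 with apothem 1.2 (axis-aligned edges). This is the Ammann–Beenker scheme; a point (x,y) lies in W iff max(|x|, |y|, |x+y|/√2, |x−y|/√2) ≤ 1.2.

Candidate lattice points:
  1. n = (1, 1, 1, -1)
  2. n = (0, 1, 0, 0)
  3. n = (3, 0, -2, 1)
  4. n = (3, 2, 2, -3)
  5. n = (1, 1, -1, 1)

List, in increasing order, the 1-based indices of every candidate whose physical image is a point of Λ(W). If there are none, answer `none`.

With ζ = e^{iπ/4} the internal vectors are ζ^0,ζ^3,ζ^6,ζ^9.
candidate 1: n = (1, 1, 1, -1) → π⊥ ≈ (-0.4142, -1.0000); max(|x|,|y|,|x±y|/√2) = 1.0000 ≤ 1.2 ⇒ ∈ W
candidate 2: n = (0, 1, 0, 0) → π⊥ ≈ (-0.7071, +0.7071); max(|x|,|y|,|x±y|/√2) = 1.0000 ≤ 1.2 ⇒ ∈ W
candidate 3: n = (3, 0, -2, 1) → π⊥ ≈ (+3.7071, +2.7071); max(|x|,|y|,|x±y|/√2) = 4.5355 > 1.2 ⇒ ∉ W
candidate 4: n = (3, 2, 2, -3) → π⊥ ≈ (-0.5355, -2.7071); max(|x|,|y|,|x±y|/√2) = 2.7071 > 1.2 ⇒ ∉ W
candidate 5: n = (1, 1, -1, 1) → π⊥ ≈ (+1.0000, +2.4142); max(|x|,|y|,|x±y|/√2) = 2.4142 > 1.2 ⇒ ∉ W

1, 2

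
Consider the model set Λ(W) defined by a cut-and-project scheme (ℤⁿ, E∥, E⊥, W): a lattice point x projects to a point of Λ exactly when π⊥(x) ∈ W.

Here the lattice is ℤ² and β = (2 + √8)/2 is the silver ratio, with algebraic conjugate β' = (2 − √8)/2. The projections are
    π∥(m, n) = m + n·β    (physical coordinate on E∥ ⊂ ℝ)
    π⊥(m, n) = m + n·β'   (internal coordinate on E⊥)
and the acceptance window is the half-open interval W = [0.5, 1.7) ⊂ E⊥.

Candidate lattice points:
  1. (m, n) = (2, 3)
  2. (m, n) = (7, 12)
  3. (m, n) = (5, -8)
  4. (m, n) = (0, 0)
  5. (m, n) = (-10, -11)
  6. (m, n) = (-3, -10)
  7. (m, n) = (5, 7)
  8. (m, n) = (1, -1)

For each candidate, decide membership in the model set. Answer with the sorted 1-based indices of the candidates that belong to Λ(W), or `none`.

Numerically β ≈ 2.41421 and β' = −1/β ≈ -0.41421.
#1 (2,3): internal coord 2 + (3)·β' = +0.75736; +0.75736 ∈ [0.5, 1.7) → IN Λ
#2 (7,12): internal coord 7 + (12)·β' = +2.02944; +2.02944 ∉ [0.5, 1.7) → out
#3 (5,-8): internal coord 5 + (-8)·β' = +8.31371; +8.31371 ∉ [0.5, 1.7) → out
#4 (0,0): internal coord 0 + (0)·β' = +0.00000; +0.00000 ∉ [0.5, 1.7) → out
#5 (-10,-11): internal coord -10 + (-11)·β' = -5.44365; -5.44365 ∉ [0.5, 1.7) → out
#6 (-3,-10): internal coord -3 + (-10)·β' = +1.14214; +1.14214 ∈ [0.5, 1.7) → IN Λ
#7 (5,7): internal coord 5 + (7)·β' = +2.10051; +2.10051 ∉ [0.5, 1.7) → out
#8 (1,-1): internal coord 1 + (-1)·β' = +1.41421; +1.41421 ∈ [0.5, 1.7) → IN Λ

1, 6, 8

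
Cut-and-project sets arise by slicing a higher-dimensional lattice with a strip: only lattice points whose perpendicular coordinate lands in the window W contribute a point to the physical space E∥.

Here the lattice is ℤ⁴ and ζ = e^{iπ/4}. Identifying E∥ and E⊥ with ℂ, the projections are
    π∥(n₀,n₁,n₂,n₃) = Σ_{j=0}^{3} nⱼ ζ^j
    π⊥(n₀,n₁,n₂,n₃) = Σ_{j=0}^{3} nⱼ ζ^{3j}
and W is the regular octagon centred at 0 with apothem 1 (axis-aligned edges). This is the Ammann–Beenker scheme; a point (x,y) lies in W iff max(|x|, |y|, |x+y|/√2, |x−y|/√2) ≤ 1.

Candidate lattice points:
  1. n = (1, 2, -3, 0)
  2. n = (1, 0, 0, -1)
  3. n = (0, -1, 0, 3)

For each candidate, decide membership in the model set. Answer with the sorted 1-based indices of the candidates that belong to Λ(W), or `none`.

2

Internal map: ζ^{3j} for j=0..3 gives (1,0), (−√2/2,√2/2), (0,−1), (√2/2,√2/2).
candidate 1: n = (1, 2, -3, 0) → π⊥ ≈ (-0.41421, +4.41421); max(|x|,|y|,|x±y|/√2) = 4.41421 > 1 ⇒ ∉ W
candidate 2: n = (1, 0, 0, -1) → π⊥ ≈ (+0.29289, -0.70711); max(|x|,|y|,|x±y|/√2) = 0.70711 ≤ 1 ⇒ ∈ W
candidate 3: n = (0, -1, 0, 3) → π⊥ ≈ (+2.82843, +1.41421); max(|x|,|y|,|x±y|/√2) = 3.00000 > 1 ⇒ ∉ W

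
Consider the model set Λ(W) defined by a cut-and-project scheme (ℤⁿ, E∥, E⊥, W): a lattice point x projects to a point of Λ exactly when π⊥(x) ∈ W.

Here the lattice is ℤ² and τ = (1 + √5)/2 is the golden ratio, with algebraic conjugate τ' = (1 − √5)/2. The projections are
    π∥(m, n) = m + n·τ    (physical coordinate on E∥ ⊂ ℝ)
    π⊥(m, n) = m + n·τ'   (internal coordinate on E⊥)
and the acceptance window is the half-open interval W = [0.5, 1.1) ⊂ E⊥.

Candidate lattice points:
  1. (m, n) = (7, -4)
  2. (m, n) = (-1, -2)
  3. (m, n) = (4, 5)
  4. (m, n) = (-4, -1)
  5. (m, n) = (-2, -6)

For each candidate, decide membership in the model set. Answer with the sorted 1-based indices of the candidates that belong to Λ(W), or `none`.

3

Compute τ' = (1−√5)/2 = -0.618034, so π⊥(m,n) = m -0.618034·n.
candidate 1: (m,n)=(7,-4) → π∥ = 7-4·τ ≈ 0.527864, π⊥ = 7-4·τ' ≈ 9.472136 ∉ [0.5, 1.1) ⇒ out
candidate 2: (m,n)=(-1,-2) → π∥ = -1-2·τ ≈ -4.236068, π⊥ = -1-2·τ' ≈ 0.236068 ∉ [0.5, 1.1) ⇒ out
candidate 3: (m,n)=(4,5) → π∥ = 4+5·τ ≈ 12.090170, π⊥ = 4+5·τ' ≈ 0.909830 ∈ [0.5, 1.1) ⇒ IN Λ
candidate 4: (m,n)=(-4,-1) → π∥ = -4-1·τ ≈ -5.618034, π⊥ = -4-1·τ' ≈ -3.381966 ∉ [0.5, 1.1) ⇒ out
candidate 5: (m,n)=(-2,-6) → π∥ = -2-6·τ ≈ -11.708204, π⊥ = -2-6·τ' ≈ 1.708204 ∉ [0.5, 1.1) ⇒ out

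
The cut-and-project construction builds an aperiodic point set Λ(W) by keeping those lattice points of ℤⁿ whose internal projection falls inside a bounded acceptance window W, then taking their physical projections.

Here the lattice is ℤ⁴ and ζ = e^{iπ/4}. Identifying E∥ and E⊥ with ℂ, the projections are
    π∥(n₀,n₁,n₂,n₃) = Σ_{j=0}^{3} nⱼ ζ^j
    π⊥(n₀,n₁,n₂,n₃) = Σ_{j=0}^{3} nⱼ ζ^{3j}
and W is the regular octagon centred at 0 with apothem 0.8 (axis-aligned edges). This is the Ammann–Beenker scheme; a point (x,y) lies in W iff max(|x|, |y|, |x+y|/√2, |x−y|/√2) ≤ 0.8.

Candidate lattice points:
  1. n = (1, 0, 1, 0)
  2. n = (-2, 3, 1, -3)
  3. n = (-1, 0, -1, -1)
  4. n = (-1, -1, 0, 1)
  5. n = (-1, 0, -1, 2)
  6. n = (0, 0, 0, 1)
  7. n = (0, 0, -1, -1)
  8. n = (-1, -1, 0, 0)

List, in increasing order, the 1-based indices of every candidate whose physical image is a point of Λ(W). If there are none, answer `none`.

π⊥(n) = n₀ + n₁ζ³ + n₂ζ⁶ + n₃ζ⁹ where ζ = e^{iπ/4}.
#1 (1, 0, 1, 0): internal (1.00000, -1.00000); octagon support 1.41421 vs apothem 0.8 → ∉ W
#2 (-2, 3, 1, -3): internal (-6.24264, -1.00000); octagon support 6.24264 vs apothem 0.8 → ∉ W
#3 (-1, 0, -1, -1): internal (-1.70711, 0.29289); octagon support 1.70711 vs apothem 0.8 → ∉ W
#4 (-1, -1, 0, 1): internal (0.41421, 0.00000); octagon support 0.41421 vs apothem 0.8 → ∈ W
#5 (-1, 0, -1, 2): internal (0.41421, 2.41421); octagon support 2.41421 vs apothem 0.8 → ∉ W
#6 (0, 0, 0, 1): internal (0.70711, 0.70711); octagon support 1.00000 vs apothem 0.8 → ∉ W
#7 (0, 0, -1, -1): internal (-0.70711, 0.29289); octagon support 0.70711 vs apothem 0.8 → ∈ W
#8 (-1, -1, 0, 0): internal (-0.29289, -0.70711); octagon support 0.70711 vs apothem 0.8 → ∈ W

4, 7, 8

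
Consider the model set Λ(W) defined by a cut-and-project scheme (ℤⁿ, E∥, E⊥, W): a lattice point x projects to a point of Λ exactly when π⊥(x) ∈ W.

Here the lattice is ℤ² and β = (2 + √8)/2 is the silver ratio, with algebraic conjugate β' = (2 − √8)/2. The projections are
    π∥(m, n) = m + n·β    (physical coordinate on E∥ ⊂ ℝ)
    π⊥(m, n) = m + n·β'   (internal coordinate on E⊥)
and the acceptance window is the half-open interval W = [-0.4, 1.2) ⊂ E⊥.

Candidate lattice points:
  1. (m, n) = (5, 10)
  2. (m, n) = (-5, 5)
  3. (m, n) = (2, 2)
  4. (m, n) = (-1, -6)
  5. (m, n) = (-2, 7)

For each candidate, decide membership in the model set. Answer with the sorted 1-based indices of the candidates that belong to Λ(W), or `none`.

β' = (2−√8)/2 ≈ -0.414214.
[1] lift (5,10): star map gives 0.857864; window check -0.4 ≤ 0.857864 < 1.2 is true → IN Λ
[2] lift (-5,5): star map gives -7.071068; window check -0.4 ≤ -7.071068 < 1.2 is false → out
[3] lift (2,2): star map gives 1.171573; window check -0.4 ≤ 1.171573 < 1.2 is true → IN Λ
[4] lift (-1,-6): star map gives 1.485281; window check -0.4 ≤ 1.485281 < 1.2 is false → out
[5] lift (-2,7): star map gives -4.899495; window check -0.4 ≤ -4.899495 < 1.2 is false → out

1, 3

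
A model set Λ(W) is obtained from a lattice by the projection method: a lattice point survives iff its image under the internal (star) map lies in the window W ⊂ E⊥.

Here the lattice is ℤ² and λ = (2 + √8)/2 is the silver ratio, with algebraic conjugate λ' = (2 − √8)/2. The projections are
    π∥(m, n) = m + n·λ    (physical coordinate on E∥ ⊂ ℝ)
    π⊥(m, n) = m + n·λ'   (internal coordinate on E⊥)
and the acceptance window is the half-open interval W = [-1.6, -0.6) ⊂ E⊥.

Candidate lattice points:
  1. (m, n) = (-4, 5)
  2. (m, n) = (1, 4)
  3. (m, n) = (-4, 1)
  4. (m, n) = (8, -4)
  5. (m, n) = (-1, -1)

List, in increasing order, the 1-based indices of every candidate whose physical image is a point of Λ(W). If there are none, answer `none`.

2

Numerically λ ≈ 2.414214 and λ' = −1/λ ≈ -0.414214.
candidate 1: (m,n)=(-4,5) → π∥ = -4+5·λ ≈ 8.071068, π⊥ = -4+5·λ' ≈ -6.071068 ∉ [-1.6, -0.6) ⇒ out
candidate 2: (m,n)=(1,4) → π∥ = 1+4·λ ≈ 10.656854, π⊥ = 1+4·λ' ≈ -0.656854 ∈ [-1.6, -0.6) ⇒ IN Λ
candidate 3: (m,n)=(-4,1) → π∥ = -4+1·λ ≈ -1.585786, π⊥ = -4+1·λ' ≈ -4.414214 ∉ [-1.6, -0.6) ⇒ out
candidate 4: (m,n)=(8,-4) → π∥ = 8-4·λ ≈ -1.656854, π⊥ = 8-4·λ' ≈ 9.656854 ∉ [-1.6, -0.6) ⇒ out
candidate 5: (m,n)=(-1,-1) → π∥ = -1-1·λ ≈ -3.414214, π⊥ = -1-1·λ' ≈ -0.585786 ∉ [-1.6, -0.6) ⇒ out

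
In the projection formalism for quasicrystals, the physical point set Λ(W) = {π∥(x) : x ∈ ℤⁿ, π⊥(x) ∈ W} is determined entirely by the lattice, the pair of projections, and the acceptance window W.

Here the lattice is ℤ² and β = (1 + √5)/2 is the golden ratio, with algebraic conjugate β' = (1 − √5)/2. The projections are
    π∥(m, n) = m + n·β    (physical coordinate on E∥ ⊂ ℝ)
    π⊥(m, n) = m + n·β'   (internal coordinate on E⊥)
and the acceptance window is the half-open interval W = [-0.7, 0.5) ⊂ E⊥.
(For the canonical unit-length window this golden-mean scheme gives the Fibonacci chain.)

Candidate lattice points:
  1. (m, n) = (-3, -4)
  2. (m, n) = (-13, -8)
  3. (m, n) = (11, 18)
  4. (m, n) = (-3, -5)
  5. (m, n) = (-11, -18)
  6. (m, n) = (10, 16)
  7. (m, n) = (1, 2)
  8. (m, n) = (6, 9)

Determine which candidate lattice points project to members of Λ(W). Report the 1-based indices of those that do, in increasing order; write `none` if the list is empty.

Numerically β ≈ 1.61803 and β' = −1/β ≈ -0.61803.
candidate 1: (m,n)=(-3,-4) → π∥ = -3-4·β ≈ -9.47214, π⊥ = -3-4·β' ≈ -0.52786 ∈ [-0.7, 0.5) ⇒ IN Λ
candidate 2: (m,n)=(-13,-8) → π∥ = -13-8·β ≈ -25.94427, π⊥ = -13-8·β' ≈ -8.05573 ∉ [-0.7, 0.5) ⇒ out
candidate 3: (m,n)=(11,18) → π∥ = 11+18·β ≈ 40.12461, π⊥ = 11+18·β' ≈ -0.12461 ∈ [-0.7, 0.5) ⇒ IN Λ
candidate 4: (m,n)=(-3,-5) → π∥ = -3-5·β ≈ -11.09017, π⊥ = -3-5·β' ≈ 0.09017 ∈ [-0.7, 0.5) ⇒ IN Λ
candidate 5: (m,n)=(-11,-18) → π∥ = -11-18·β ≈ -40.12461, π⊥ = -11-18·β' ≈ 0.12461 ∈ [-0.7, 0.5) ⇒ IN Λ
candidate 6: (m,n)=(10,16) → π∥ = 10+16·β ≈ 35.88854, π⊥ = 10+16·β' ≈ 0.11146 ∈ [-0.7, 0.5) ⇒ IN Λ
candidate 7: (m,n)=(1,2) → π∥ = 1+2·β ≈ 4.23607, π⊥ = 1+2·β' ≈ -0.23607 ∈ [-0.7, 0.5) ⇒ IN Λ
candidate 8: (m,n)=(6,9) → π∥ = 6+9·β ≈ 20.56231, π⊥ = 6+9·β' ≈ 0.43769 ∈ [-0.7, 0.5) ⇒ IN Λ

1, 3, 4, 5, 6, 7, 8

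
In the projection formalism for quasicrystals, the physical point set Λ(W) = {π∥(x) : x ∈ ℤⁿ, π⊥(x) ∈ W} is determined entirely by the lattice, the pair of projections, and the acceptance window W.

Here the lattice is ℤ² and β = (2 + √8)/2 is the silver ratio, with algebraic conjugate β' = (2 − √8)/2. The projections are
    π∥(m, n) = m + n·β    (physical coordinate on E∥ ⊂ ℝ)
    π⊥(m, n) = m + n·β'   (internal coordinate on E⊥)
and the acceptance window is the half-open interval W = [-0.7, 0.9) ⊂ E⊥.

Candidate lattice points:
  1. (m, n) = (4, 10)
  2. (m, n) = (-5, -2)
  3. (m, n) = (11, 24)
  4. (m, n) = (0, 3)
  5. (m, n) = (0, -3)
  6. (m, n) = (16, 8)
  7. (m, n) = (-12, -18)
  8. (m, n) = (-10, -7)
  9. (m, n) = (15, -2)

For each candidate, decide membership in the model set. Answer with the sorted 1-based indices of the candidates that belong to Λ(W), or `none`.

1

Compute β' = (2−√8)/2 = -0.41421, so π⊥(m,n) = m -0.41421·n.
[1] lift (4,10): star map gives -0.14214; window check -0.7 ≤ -0.14214 < 0.9 is true → IN Λ
[2] lift (-5,-2): star map gives -4.17157; window check -0.7 ≤ -4.17157 < 0.9 is false → out
[3] lift (11,24): star map gives 1.05887; window check -0.7 ≤ 1.05887 < 0.9 is false → out
[4] lift (0,3): star map gives -1.24264; window check -0.7 ≤ -1.24264 < 0.9 is false → out
[5] lift (0,-3): star map gives 1.24264; window check -0.7 ≤ 1.24264 < 0.9 is false → out
[6] lift (16,8): star map gives 12.68629; window check -0.7 ≤ 12.68629 < 0.9 is false → out
[7] lift (-12,-18): star map gives -4.54416; window check -0.7 ≤ -4.54416 < 0.9 is false → out
[8] lift (-10,-7): star map gives -7.10051; window check -0.7 ≤ -7.10051 < 0.9 is false → out
[9] lift (15,-2): star map gives 15.82843; window check -0.7 ≤ 15.82843 < 0.9 is false → out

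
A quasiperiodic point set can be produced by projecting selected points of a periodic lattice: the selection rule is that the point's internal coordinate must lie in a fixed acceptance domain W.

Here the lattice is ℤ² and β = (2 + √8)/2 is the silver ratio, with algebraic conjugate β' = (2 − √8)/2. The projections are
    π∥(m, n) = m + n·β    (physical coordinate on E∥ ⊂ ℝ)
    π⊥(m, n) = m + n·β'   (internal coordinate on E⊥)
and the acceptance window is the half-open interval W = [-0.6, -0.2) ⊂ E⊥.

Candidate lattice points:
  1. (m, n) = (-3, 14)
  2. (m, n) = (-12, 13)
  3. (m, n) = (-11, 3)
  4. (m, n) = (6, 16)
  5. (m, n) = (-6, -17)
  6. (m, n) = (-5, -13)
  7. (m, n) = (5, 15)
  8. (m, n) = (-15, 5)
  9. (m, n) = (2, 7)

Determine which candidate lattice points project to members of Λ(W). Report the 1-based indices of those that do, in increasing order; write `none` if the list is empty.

none

β' = (2−√8)/2 ≈ -0.41421.
[1] lift (-3,14): star map gives -8.79899; window check -0.6 ≤ -8.79899 < -0.2 is false → out
[2] lift (-12,13): star map gives -17.38478; window check -0.6 ≤ -17.38478 < -0.2 is false → out
[3] lift (-11,3): star map gives -12.24264; window check -0.6 ≤ -12.24264 < -0.2 is false → out
[4] lift (6,16): star map gives -0.62742; window check -0.6 ≤ -0.62742 < -0.2 is false → out
[5] lift (-6,-17): star map gives 1.04163; window check -0.6 ≤ 1.04163 < -0.2 is false → out
[6] lift (-5,-13): star map gives 0.38478; window check -0.6 ≤ 0.38478 < -0.2 is false → out
[7] lift (5,15): star map gives -1.21320; window check -0.6 ≤ -1.21320 < -0.2 is false → out
[8] lift (-15,5): star map gives -17.07107; window check -0.6 ≤ -17.07107 < -0.2 is false → out
[9] lift (2,7): star map gives -0.89949; window check -0.6 ≤ -0.89949 < -0.2 is false → out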